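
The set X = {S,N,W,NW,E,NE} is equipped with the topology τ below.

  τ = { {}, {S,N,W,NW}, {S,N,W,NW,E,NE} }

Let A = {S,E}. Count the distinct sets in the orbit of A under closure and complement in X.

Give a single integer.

4

X∖A={N,W,NW,NE}, int(X∖A)={}, hence cl(A)={S,N,W,NW,E,NE}
Orbit (k=closure, c=complement):
  1. A     = {S,E}
  2. kA    = {S,N,W,NW,E,NE}
  3. cA    = {N,W,NW,NE}
  4. ckA   = {}
(closed under both — stop)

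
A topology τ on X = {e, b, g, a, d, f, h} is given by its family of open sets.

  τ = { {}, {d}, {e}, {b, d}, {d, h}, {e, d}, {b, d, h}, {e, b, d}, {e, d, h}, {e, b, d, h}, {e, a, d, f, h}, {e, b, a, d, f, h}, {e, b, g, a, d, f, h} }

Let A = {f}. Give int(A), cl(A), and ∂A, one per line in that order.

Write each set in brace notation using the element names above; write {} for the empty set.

U open, U⊆A: {}. int(A) = ⋃ = {}
X∖A={e, b, g, a, d, h}, int(X∖A)={e, b, d, h}, hence cl(A)={g, a, f}
∂A: remove int from cl → {g, a, f}

int(A) = {}
cl(A)  = {g, a, f}
∂A     = {g, a, f}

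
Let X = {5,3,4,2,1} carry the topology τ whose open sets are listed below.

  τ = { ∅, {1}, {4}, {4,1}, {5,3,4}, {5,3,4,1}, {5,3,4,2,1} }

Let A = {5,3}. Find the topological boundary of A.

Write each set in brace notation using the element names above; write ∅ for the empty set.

opens ⊆ A: ∅; union → int = ∅
complement {4,2,1}; its interior {4,1}; cl(A) = X∖{4,1} = {5,3,2}
boundary = {5,3,2} ∖ ∅ = {5,3,2}

{5,3,2}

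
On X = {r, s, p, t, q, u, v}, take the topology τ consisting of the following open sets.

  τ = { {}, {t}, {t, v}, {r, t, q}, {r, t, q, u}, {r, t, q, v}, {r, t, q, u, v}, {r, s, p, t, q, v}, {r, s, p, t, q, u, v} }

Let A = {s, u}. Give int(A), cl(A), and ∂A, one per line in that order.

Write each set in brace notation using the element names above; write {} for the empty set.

int(A) = {}
cl(A)  = {s, p, u}
∂A     = {s, p, u}

U open, U⊆A: {}. int(A) = ⋃ = {}
X∖A={r, p, t, q, v}, int(X∖A)={r, t, q, v}, hence cl(A)={s, p, u}
∂A: remove int from cl → {s, p, u}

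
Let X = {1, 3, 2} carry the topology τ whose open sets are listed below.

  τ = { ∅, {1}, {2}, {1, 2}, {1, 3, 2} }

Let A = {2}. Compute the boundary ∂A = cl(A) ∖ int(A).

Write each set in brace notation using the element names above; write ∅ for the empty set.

{3}

open subsets of A: ∅, {2}; so int(A) = {2}
closure: X∖int(X∖A) = X∖{1} = {3, 2}
∂A = {3, 2} minus {2} = {3}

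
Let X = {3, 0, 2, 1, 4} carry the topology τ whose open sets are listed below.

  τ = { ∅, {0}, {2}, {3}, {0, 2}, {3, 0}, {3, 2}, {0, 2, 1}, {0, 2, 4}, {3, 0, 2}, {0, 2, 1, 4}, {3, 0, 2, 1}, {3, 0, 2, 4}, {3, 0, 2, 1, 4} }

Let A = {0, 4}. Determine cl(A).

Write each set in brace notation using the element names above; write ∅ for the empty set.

{0, 1, 4}

closure: X∖int(X∖A) = X∖{3, 2} = {0, 1, 4}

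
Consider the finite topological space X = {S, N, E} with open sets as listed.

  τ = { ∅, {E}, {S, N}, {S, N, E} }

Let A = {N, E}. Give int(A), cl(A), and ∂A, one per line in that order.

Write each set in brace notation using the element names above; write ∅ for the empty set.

int(A) = {E}
cl(A)  = {S, N, E}
∂A     = {S, N}

U open, U⊆A: ∅, {E}. int(A) = ⋃ = {E}
X∖A={S}, int(X∖A)=∅, hence cl(A)={S, N, E}
∂A: remove int from cl → {S, N}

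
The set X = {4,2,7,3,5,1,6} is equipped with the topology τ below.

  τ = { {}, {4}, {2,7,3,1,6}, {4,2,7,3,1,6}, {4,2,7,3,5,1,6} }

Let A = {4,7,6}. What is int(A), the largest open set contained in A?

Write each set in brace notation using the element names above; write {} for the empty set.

open subsets of A: {}, {4}; so int(A) = {4}

{4}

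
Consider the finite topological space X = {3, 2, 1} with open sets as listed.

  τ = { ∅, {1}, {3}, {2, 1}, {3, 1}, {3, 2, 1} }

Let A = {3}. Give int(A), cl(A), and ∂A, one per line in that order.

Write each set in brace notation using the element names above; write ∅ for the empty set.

int(A) = {3}
cl(A)  = {3}
∂A     = ∅

opens ⊆ A: ∅, {3}; union → int = {3}
complement {2, 1}; its interior {2, 1}; cl(A) = X∖{2, 1} = {3}
boundary = {3} ∖ {3} = ∅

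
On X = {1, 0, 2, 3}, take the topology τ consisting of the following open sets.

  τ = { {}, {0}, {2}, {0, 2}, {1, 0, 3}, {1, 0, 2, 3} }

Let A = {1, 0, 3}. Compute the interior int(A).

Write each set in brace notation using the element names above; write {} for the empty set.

{1, 0, 3}

open subsets of A: {}, {0}, {1, 0, 3}; so int(A) = {1, 0, 3}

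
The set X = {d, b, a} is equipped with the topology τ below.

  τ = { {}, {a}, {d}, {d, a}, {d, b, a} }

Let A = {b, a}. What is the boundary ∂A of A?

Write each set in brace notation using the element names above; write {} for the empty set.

{b}

interior: largest open inside A is {a} (from {}, {a})
cl via duality: int({d}) = {d}, so X∖{d} = {b, a}
cl∖int = {b}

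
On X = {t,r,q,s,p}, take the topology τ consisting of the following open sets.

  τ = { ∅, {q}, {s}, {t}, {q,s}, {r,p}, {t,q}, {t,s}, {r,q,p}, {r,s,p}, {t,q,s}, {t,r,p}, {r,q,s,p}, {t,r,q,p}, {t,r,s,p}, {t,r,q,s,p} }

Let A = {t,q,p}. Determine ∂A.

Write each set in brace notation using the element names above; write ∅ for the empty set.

{r,p}

opens ⊆ A: ∅, {t}, {q}, {t,q}; union → int = {t,q}
complement {r,s}; its interior {s}; cl(A) = X∖{s} = {t,r,q,p}
boundary = {t,r,q,p} ∖ {t,q} = {r,p}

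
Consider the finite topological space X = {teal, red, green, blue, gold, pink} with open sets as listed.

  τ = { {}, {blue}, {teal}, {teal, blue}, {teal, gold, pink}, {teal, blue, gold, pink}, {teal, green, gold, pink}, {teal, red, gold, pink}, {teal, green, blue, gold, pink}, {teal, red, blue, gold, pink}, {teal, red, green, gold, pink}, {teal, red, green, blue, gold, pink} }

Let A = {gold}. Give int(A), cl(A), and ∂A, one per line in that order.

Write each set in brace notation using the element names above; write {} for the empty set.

int(A) = {}
cl(A)  = {red, green, gold, pink}
∂A     = {red, green, gold, pink}

U open, U⊆A: {}. int(A) = ⋃ = {}
X∖A={teal, red, green, blue, pink}, int(X∖A)={teal, blue}, hence cl(A)={red, green, gold, pink}
∂A: remove int from cl → {red, green, gold, pink}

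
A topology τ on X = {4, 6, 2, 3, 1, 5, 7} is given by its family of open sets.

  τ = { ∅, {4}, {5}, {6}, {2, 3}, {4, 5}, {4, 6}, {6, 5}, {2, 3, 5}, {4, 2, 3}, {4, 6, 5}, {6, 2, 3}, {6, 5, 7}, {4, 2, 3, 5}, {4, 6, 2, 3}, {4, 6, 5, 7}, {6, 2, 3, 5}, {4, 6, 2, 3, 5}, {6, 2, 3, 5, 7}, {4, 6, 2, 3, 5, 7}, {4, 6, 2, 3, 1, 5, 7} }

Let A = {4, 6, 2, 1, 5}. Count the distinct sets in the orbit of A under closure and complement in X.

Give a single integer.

10

complement {3, 7}; its interior ∅; cl(A) = X∖∅ = {4, 6, 2, 3, 1, 5, 7}
With k = closure, c = complement:
  1. A     = {4, 6, 2, 1, 5}
  2. kA    = {4, 6, 2, 3, 1, 5, 7}
  3. cA    = {3, 7}
  4. ckA   = ∅
  5. kcA   = {2, 3, 1, 7}
  6. ckcA  = {4, 6, 5}
  7. kckcA = {4, 6, 1, 5, 7}
  8. ckckcA = {2, 3}
  9. kckckcA = {2, 3, 1}
  10. ckckckcA = {4, 6, 5, 7}
k, c of each give nothing new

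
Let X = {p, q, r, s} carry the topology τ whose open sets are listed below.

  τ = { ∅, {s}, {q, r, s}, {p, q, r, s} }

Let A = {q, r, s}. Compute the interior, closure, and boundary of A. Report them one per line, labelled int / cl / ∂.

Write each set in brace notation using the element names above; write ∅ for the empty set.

int(A) = {q, r, s}
cl(A)  = {p, q, r, s}
∂A     = {p}

opens ⊆ A: ∅, {s}, {q, r, s}; union → int = {q, r, s}
complement {p}; its interior ∅; cl(A) = X∖∅ = {p, q, r, s}
boundary = {p, q, r, s} ∖ {q, r, s} = {p}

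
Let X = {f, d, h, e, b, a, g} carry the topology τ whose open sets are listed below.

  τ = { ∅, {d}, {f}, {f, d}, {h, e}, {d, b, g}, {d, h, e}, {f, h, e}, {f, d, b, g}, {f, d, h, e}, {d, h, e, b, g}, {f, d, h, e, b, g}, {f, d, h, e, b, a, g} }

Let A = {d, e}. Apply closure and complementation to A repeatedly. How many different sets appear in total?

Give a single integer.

12

complement {f, h, b, a, g}; its interior {f}; cl(A) = X∖{f} = {d, h, e, b, a, g}
With k = closure, c = complement:
  1. A     = {d, e}
  2. kA    = {d, h, e, b, a, g}
  3. cA    = {f, h, b, a, g}
  4. ckA   = {f}
  5. kcA   = {f, h, e, b, a, g}
  6. kckA  = {f, a}
  7. ckcA  = {d}
  8. ckckA = {d, h, e, b, g}
  9. kckcA = {d, b, a, g}
  10. ckckcA = {f, h, e}
  11. kckckcA = {f, h, e, a}
  12. ckckckcA = {d, b, g}
k, c of each give nothing new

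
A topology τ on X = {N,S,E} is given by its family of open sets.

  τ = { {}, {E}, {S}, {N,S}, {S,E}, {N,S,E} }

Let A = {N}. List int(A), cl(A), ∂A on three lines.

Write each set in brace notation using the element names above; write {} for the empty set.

int(A) = {}
cl(A)  = {N}
∂A     = {N}

U open, U⊆A: {}. int(A) = ⋃ = {}
X∖A={S,E}, int(X∖A)={S,E}, hence cl(A)={N}
∂A: remove int from cl → {N}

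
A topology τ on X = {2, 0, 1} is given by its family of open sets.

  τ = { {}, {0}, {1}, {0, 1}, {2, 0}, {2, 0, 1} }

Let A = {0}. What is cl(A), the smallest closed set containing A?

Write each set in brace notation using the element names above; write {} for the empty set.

{2, 0}

closure: X∖int(X∖A) = X∖{1} = {2, 0}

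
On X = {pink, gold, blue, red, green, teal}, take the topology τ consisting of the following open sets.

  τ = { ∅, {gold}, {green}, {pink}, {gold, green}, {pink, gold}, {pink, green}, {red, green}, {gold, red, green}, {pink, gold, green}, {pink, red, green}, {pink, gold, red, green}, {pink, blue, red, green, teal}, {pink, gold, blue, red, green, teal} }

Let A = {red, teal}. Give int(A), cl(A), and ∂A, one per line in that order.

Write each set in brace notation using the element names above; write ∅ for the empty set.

interior: largest open inside A is ∅ (from ∅)
cl via duality: int({pink, gold, blue, green}) = {pink, gold, green}, so X∖{pink, gold, green} = {blue, red, teal}
cl∖int = {blue, red, teal}

int(A) = ∅
cl(A)  = {blue, red, teal}
∂A     = {blue, red, teal}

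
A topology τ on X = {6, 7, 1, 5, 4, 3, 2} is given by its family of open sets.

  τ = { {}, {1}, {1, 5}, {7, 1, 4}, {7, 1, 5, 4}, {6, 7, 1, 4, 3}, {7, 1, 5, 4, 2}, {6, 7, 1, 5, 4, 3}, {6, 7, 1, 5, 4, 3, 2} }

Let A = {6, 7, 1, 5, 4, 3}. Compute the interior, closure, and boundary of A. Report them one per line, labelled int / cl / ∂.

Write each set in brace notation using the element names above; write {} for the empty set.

int(A) = {6, 7, 1, 5, 4, 3}
cl(A)  = {6, 7, 1, 5, 4, 3, 2}
∂A     = {2}

U open, U⊆A: {}, {1}, {1, 5}, {7, 1, 4}, {7, 1, 5, 4}, {6, 7, 1, 4, 3}, {6, 7, 1, 5, 4, 3}. int(A) = ⋃ = {6, 7, 1, 5, 4, 3}
X∖A={2}, int(X∖A)={}, hence cl(A)={6, 7, 1, 5, 4, 3, 2}
∂A: remove int from cl → {2}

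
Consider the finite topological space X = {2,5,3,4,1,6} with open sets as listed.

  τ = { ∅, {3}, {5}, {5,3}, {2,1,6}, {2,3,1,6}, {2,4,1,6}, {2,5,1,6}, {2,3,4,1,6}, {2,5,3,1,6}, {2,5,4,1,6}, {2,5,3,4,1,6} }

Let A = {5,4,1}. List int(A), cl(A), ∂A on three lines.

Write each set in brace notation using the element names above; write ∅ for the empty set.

int(A) = {5}
cl(A)  = {2,5,4,1,6}
∂A     = {2,4,1,6}

open subsets of A: ∅, {5}; so int(A) = {5}
closure: X∖int(X∖A) = X∖{3} = {2,5,4,1,6}
∂A = {2,5,4,1,6} minus {5} = {2,4,1,6}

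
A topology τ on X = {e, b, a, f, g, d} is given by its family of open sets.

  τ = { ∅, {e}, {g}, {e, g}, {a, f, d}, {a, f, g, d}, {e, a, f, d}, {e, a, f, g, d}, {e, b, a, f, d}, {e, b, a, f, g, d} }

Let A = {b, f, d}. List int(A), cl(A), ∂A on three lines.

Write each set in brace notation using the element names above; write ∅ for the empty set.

int(A) = ∅
cl(A)  = {b, a, f, d}
∂A     = {b, a, f, d}

open subsets of A: ∅; so int(A) = ∅
closure: X∖int(X∖A) = X∖{e, g} = {b, a, f, d}
∂A = {b, a, f, d} minus ∅ = {b, a, f, d}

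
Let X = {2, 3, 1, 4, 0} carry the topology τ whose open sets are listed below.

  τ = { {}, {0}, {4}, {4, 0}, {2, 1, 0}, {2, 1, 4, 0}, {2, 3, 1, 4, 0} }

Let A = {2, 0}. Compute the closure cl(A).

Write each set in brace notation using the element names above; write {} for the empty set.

cl via duality: int({3, 1, 4}) = {4}, so X∖{4} = {2, 3, 1, 0}

{2, 3, 1, 0}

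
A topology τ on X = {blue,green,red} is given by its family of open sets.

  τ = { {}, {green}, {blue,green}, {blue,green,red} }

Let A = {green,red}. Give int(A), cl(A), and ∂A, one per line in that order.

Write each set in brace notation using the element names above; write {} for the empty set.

int(A) = {green}
cl(A)  = {blue,green,red}
∂A     = {blue,red}

opens ⊆ A: {}, {green}; union → int = {green}
complement {blue}; its interior {}; cl(A) = X∖{} = {blue,green,red}
boundary = {blue,green,red} ∖ {green} = {blue,red}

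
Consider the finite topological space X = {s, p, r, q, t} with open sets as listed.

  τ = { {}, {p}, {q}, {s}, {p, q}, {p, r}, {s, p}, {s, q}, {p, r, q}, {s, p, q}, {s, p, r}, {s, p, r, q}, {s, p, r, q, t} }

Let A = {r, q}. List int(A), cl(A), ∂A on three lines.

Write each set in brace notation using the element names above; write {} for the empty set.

opens ⊆ A: {}, {q}; union → int = {q}
complement {s, p, t}; its interior {s, p}; cl(A) = X∖{s, p} = {r, q, t}
boundary = {r, q, t} ∖ {q} = {r, t}

int(A) = {q}
cl(A)  = {r, q, t}
∂A     = {r, t}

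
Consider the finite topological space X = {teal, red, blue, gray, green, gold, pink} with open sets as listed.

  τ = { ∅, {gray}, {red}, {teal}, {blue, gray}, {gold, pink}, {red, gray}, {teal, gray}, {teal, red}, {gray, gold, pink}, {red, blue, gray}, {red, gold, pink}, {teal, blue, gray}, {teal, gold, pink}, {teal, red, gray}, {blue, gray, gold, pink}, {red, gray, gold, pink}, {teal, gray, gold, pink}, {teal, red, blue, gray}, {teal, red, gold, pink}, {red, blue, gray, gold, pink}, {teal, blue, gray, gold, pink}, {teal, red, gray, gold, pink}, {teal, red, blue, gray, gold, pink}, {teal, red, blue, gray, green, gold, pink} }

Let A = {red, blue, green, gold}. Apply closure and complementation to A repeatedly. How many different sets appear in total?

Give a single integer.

cl via duality: int({teal, gray, pink}) = {teal, gray}, so X∖{teal, gray} = {red, blue, green, gold, pink}
Write k for closure, c for complement:
  1. A     = {red, blue, green, gold}
  2. kA    = {red, blue, green, gold, pink}
  3. cA    = {teal, gray, pink}
  4. ckA   = {teal, gray}
  5. kcA   = {teal, blue, gray, green, gold, pink}
  6. kckA  = {teal, blue, gray, green}
  7. ckcA  = {red}
  8. ckckA = {red, gold, pink}
  9. kckcA = {red, green}
  10. kckckA = {red, green, gold, pink}
  11. ckckcA = {teal, blue, gray, gold, pink}
  12. ckckckA = {teal, blue, gray}
applying k or c yields no new set

12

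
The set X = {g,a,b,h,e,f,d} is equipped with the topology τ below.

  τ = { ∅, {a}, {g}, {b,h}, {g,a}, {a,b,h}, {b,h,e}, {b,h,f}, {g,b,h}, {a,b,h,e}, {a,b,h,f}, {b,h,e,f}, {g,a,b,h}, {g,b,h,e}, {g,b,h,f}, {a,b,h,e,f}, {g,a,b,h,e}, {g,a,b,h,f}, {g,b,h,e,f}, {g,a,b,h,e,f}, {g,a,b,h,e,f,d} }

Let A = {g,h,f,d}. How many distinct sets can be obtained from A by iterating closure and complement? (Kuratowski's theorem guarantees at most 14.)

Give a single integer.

cl via duality: int({a,b,e}) = {a}, so X∖{a} = {g,b,h,e,f,d}
Write k for closure, c for complement:
  1. A     = {g,h,f,d}
  2. kA    = {g,b,h,e,f,d}
  3. cA    = {a,b,e}
  4. ckA   = {a}
  5. kcA   = {a,b,h,e,f,d}
  6. kckA  = {a,d}
  7. ckcA  = {g}
  8. ckckA = {g,b,h,e,f}
  9. kckcA = {g,d}
  10. ckckcA = {a,b,h,e,f}
applying k or c yields no new set

10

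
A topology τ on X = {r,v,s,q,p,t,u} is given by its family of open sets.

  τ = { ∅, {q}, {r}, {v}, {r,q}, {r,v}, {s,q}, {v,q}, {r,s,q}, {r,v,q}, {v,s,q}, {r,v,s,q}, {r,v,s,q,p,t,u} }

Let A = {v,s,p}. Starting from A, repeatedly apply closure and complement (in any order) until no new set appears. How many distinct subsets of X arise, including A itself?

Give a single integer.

closure: X∖int(X∖A) = X∖{r,q} = {v,s,p,t,u}
Let k=closure and c=complement:
  1. A     = {v,s,p}
  2. kA    = {v,s,p,t,u}
  3. cA    = {r,q,t,u}
  4. ckA   = {r,q}
  5. kcA   = {r,s,q,p,t,u}
  6. ckcA  = {v}
  7. kckcA = {v,p,t,u}
  8. ckckcA = {r,s,q}
— saturated at 8

8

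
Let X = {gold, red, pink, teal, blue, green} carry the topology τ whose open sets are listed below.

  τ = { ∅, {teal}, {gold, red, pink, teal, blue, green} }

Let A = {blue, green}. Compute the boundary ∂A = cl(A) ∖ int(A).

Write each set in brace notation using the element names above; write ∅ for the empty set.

{gold, red, pink, blue, green}

open subsets of A: ∅; so int(A) = ∅
closure: X∖int(X∖A) = X∖{teal} = {gold, red, pink, blue, green}
∂A = {gold, red, pink, blue, green} minus ∅ = {gold, red, pink, blue, green}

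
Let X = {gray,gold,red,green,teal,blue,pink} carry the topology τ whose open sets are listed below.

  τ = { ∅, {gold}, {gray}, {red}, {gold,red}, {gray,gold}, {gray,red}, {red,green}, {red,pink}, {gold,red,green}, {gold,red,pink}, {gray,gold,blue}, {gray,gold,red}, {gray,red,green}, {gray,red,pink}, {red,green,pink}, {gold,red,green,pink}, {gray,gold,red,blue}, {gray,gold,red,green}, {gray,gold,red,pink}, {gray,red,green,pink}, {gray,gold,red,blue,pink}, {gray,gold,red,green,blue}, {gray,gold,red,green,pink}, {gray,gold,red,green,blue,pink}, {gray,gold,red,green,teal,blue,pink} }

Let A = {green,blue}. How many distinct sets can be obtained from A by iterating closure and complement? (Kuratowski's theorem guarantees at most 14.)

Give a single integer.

closure: X∖int(X∖A) = X∖{gray,gold,red,pink} = {green,teal,blue}
Let k=closure and c=complement:
  1. A     = {green,blue}
  2. kA    = {green,teal,blue}
  3. cA    = {gray,gold,red,teal,pink}
  4. ckA   = {gray,gold,red,pink}
  5. kcA   = {gray,gold,red,green,teal,blue,pink}
  6. ckcA  = ∅
— saturated at 6

6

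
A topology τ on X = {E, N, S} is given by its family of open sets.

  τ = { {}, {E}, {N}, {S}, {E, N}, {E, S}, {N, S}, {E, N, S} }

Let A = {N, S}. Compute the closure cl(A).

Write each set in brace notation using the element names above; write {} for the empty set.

closure: X∖int(X∖A) = X∖{E} = {N, S}

{N, S}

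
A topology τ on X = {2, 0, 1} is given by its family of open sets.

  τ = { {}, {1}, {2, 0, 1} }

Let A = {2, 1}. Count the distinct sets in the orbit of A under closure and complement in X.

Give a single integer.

closure: X∖int(X∖A) = X∖{} = {2, 0, 1}
Let k=closure and c=complement:
  1. A     = {2, 1}
  2. kA    = {2, 0, 1}
  3. cA    = {0}
  4. ckA   = {}
  5. kcA   = {2, 0}
  6. ckcA  = {1}
— saturated at 6

6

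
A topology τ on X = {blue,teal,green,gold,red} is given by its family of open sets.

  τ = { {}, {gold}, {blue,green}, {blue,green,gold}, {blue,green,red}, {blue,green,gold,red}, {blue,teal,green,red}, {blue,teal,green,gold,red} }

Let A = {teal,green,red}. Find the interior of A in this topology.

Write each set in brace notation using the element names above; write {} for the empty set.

open subsets of A: {}; so int(A) = {}

{}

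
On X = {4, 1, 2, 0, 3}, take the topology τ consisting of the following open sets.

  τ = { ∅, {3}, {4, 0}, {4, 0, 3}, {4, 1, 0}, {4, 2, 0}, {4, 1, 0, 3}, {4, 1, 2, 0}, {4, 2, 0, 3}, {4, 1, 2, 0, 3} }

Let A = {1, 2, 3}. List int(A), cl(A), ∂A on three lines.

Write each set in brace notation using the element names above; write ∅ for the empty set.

int(A) = {3}
cl(A)  = {1, 2, 3}
∂A     = {1, 2}

U open, U⊆A: ∅, {3}. int(A) = ⋃ = {3}
X∖A={4, 0}, int(X∖A)={4, 0}, hence cl(A)={1, 2, 3}
∂A: remove int from cl → {1, 2}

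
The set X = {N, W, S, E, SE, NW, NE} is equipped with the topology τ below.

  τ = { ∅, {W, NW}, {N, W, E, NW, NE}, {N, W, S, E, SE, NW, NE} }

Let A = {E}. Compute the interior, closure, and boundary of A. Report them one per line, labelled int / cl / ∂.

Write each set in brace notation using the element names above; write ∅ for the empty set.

interior: largest open inside A is ∅ (from ∅)
cl via duality: int({N, W, S, SE, NW, NE}) = {W, NW}, so X∖{W, NW} = {N, S, E, SE, NE}
cl∖int = {N, S, E, SE, NE}

int(A) = ∅
cl(A)  = {N, S, E, SE, NE}
∂A     = {N, S, E, SE, NE}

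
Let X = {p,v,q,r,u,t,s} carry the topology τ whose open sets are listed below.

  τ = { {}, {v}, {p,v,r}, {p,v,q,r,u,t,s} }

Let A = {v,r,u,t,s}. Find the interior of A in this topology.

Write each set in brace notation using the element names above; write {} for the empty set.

opens ⊆ A: {}, {v}; union → int = {v}

{v}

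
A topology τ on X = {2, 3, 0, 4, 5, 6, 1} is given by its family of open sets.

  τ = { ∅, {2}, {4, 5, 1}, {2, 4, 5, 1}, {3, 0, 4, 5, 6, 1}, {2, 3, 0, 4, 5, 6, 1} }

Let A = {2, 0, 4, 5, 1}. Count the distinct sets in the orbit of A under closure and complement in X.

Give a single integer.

6

closure: X∖int(X∖A) = X∖∅ = {2, 3, 0, 4, 5, 6, 1}
Let k=closure and c=complement:
  1. A     = {2, 0, 4, 5, 1}
  2. kA    = {2, 3, 0, 4, 5, 6, 1}
  3. cA    = {3, 6}
  4. ckA   = ∅
  5. kcA   = {3, 0, 6}
  6. ckcA  = {2, 4, 5, 1}
— saturated at 6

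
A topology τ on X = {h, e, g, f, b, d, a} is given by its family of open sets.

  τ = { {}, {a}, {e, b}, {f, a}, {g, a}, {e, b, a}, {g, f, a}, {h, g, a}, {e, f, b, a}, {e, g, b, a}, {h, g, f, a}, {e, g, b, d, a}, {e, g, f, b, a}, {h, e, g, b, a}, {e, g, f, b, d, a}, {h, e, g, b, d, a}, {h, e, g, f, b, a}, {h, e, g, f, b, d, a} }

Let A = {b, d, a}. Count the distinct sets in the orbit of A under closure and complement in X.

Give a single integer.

complement {h, e, g, f}; its interior {}; cl(A) = X∖{} = {h, e, g, f, b, d, a}
With k = closure, c = complement:
  1. A     = {b, d, a}
  2. kA    = {h, e, g, f, b, d, a}
  3. cA    = {h, e, g, f}
  4. ckA   = {}
  5. kcA   = {h, e, g, f, b, d}
  6. ckcA  = {a}
  7. kckcA = {h, g, f, d, a}
  8. ckckcA = {e, b}
  9. kckckcA = {e, b, d}
  10. ckckckcA = {h, g, f, a}
k, c of each give nothing new

10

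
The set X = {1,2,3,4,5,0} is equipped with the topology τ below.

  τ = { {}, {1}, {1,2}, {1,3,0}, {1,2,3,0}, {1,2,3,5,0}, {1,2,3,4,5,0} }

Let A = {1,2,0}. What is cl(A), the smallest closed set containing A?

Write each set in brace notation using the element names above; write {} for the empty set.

complement {3,4,5}; its interior {}; cl(A) = X∖{} = {1,2,3,4,5,0}

{1,2,3,4,5,0}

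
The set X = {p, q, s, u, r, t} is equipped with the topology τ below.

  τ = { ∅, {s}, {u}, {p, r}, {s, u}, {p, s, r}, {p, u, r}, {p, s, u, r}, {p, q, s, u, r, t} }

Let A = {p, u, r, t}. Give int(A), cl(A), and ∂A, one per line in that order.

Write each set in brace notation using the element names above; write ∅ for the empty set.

int(A) = {p, u, r}
cl(A)  = {p, q, u, r, t}
∂A     = {q, t}

open subsets of A: ∅, {u}, {p, r}, {p, u, r}; so int(A) = {p, u, r}
closure: X∖int(X∖A) = X∖{s} = {p, q, u, r, t}
∂A = {p, q, u, r, t} minus {p, u, r} = {q, t}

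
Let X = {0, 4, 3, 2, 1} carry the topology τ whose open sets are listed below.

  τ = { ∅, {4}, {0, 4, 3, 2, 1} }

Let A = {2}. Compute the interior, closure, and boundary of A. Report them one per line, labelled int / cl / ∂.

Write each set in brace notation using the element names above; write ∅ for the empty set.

interior: largest open inside A is ∅ (from ∅)
cl via duality: int({0, 4, 3, 1}) = {4}, so X∖{4} = {0, 3, 2, 1}
cl∖int = {0, 3, 2, 1}

int(A) = ∅
cl(A)  = {0, 3, 2, 1}
∂A     = {0, 3, 2, 1}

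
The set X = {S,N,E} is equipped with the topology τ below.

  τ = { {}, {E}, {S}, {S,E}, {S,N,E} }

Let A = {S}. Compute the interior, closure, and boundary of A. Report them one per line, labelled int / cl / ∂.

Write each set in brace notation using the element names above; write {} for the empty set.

open subsets of A: {}, {S}; so int(A) = {S}
closure: X∖int(X∖A) = X∖{E} = {S,N}
∂A = {S,N} minus {S} = {N}

int(A) = {S}
cl(A)  = {S,N}
∂A     = {N}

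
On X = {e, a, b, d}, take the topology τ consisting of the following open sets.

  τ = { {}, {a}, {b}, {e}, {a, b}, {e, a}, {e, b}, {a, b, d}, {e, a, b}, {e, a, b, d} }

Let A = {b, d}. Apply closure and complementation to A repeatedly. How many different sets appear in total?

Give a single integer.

X∖A={e, a}, int(X∖A)={e, a}, hence cl(A)={b, d}
Orbit (k=closure, c=complement):
  1. A     = {b, d}
  2. cA    = {e, a}
  3. kcA   = {e, a, d}
  4. ckcA  = {b}
(closed under both — stop)

4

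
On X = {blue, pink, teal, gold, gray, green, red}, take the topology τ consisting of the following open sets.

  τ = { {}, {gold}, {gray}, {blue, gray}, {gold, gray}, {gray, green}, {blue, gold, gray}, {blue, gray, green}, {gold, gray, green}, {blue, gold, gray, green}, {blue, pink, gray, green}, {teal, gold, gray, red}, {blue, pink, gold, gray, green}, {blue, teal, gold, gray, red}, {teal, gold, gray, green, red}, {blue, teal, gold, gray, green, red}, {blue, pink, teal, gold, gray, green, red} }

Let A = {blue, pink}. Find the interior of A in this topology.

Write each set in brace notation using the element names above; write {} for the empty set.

interior: largest open inside A is {} (from {})

{}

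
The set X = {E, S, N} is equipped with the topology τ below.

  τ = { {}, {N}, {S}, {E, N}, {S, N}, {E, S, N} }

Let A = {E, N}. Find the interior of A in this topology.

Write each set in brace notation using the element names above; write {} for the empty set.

{E, N}

open subsets of A: {}, {N}, {E, N}; so int(A) = {E, N}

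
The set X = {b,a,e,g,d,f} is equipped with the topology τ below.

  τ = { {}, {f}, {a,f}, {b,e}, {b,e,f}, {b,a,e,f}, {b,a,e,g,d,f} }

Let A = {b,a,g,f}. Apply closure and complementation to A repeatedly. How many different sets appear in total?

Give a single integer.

cl via duality: int({e,d}) = {}, so X∖{} = {b,a,e,g,d,f}
Write k for closure, c for complement:
  1. A     = {b,a,g,f}
  2. kA    = {b,a,e,g,d,f}
  3. cA    = {e,d}
  4. ckA   = {}
  5. kcA   = {b,e,g,d}
  6. ckcA  = {a,f}
  7. kckcA = {a,g,d,f}
  8. ckckcA = {b,e}
applying k or c yields no new set

8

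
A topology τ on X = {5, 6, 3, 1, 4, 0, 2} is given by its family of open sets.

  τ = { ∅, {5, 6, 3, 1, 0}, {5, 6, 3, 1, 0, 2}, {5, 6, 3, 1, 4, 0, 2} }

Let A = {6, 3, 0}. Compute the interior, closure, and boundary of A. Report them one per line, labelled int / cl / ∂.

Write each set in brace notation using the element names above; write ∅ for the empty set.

opens ⊆ A: ∅; union → int = ∅
complement {5, 1, 4, 2}; its interior ∅; cl(A) = X∖∅ = {5, 6, 3, 1, 4, 0, 2}
boundary = {5, 6, 3, 1, 4, 0, 2} ∖ ∅ = {5, 6, 3, 1, 4, 0, 2}

int(A) = ∅
cl(A)  = {5, 6, 3, 1, 4, 0, 2}
∂A     = {5, 6, 3, 1, 4, 0, 2}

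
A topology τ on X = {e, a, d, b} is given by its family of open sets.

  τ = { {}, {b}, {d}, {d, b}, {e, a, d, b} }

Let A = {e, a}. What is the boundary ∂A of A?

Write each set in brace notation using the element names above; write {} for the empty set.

{e, a}

opens ⊆ A: {}; union → int = {}
complement {d, b}; its interior {d, b}; cl(A) = X∖{d, b} = {e, a}
boundary = {e, a} ∖ {} = {e, a}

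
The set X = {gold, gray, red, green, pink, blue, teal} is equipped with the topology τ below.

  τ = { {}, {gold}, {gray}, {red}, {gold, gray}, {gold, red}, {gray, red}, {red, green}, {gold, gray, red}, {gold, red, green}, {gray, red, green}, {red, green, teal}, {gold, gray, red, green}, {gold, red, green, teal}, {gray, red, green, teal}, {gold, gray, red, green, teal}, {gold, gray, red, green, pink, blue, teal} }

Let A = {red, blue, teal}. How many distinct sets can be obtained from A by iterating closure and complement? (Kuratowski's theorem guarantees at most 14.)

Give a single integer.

closure: X∖int(X∖A) = X∖{gold, gray} = {red, green, pink, blue, teal}
Let k=closure and c=complement:
  1. A     = {red, blue, teal}
  2. kA    = {red, green, pink, blue, teal}
  3. cA    = {gold, gray, green, pink}
  4. ckA   = {gold, gray}
  5. kcA   = {gold, gray, green, pink, blue, teal}
  6. kckA  = {gold, gray, pink, blue}
  7. ckcA  = {red}
  8. ckckA = {red, green, teal}
— saturated at 8

8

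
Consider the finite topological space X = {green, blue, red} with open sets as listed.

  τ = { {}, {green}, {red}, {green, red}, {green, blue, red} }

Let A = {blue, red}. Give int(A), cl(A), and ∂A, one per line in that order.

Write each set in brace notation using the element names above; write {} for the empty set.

int(A) = {red}
cl(A)  = {blue, red}
∂A     = {blue}

open subsets of A: {}, {red}; so int(A) = {red}
closure: X∖int(X∖A) = X∖{green} = {blue, red}
∂A = {blue, red} minus {red} = {blue}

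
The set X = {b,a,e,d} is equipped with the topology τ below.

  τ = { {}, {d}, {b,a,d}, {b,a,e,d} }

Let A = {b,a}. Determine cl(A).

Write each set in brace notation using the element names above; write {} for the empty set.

{b,a,e}

cl via duality: int({e,d}) = {d}, so X∖{d} = {b,a,e}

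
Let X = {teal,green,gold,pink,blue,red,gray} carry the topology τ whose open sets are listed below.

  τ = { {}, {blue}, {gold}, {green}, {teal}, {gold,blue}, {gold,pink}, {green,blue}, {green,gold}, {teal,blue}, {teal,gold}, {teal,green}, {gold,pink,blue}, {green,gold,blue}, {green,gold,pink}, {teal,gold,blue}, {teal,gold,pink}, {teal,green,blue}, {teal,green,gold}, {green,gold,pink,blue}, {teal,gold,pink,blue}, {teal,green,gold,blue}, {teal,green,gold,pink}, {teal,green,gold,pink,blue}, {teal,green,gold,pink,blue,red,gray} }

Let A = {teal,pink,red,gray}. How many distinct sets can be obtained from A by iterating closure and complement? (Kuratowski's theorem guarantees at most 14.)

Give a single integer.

6

cl via duality: int({green,gold,blue}) = {green,gold,blue}, so X∖{green,gold,blue} = {teal,pink,red,gray}
Write k for closure, c for complement:
  1. A     = {teal,pink,red,gray}
  2. cA    = {green,gold,blue}
  3. kcA   = {green,gold,pink,blue,red,gray}
  4. ckcA  = {teal}
  5. kckcA = {teal,red,gray}
  6. ckckcA = {green,gold,pink,blue}
applying k or c yields no new set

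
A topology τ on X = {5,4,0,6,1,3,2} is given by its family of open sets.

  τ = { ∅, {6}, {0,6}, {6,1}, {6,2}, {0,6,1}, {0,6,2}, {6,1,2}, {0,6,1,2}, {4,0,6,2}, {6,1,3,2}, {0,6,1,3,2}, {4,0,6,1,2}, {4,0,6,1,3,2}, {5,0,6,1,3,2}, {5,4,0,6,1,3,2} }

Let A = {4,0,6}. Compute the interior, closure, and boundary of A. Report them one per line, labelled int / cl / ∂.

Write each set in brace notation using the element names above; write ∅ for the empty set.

int(A) = {0,6}
cl(A)  = {5,4,0,6,1,3,2}
∂A     = {5,4,1,3,2}

opens ⊆ A: ∅, {6}, {0,6}; union → int = {0,6}
complement {5,1,3,2}; its interior ∅; cl(A) = X∖∅ = {5,4,0,6,1,3,2}
boundary = {5,4,0,6,1,3,2} ∖ {0,6} = {5,4,1,3,2}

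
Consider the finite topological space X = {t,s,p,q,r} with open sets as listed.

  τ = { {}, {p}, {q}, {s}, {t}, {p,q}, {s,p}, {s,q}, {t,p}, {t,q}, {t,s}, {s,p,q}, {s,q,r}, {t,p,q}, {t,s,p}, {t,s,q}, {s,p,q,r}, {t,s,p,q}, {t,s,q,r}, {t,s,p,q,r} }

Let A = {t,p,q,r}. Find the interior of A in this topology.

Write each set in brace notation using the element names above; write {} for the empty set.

opens ⊆ A: {}, {t}, {p}, {q}, {p,q}, {t,q}, {t,p}, {t,p,q}; union → int = {t,p,q}

{t,p,q}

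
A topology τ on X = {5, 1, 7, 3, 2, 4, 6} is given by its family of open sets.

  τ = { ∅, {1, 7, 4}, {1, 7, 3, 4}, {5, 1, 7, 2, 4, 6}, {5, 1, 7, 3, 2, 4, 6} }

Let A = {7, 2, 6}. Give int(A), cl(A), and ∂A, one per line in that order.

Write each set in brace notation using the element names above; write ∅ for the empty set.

int(A) = ∅
cl(A)  = {5, 1, 7, 3, 2, 4, 6}
∂A     = {5, 1, 7, 3, 2, 4, 6}

U open, U⊆A: ∅. int(A) = ⋃ = ∅
X∖A={5, 1, 3, 4}, int(X∖A)=∅, hence cl(A)={5, 1, 7, 3, 2, 4, 6}
∂A: remove int from cl → {5, 1, 7, 3, 2, 4, 6}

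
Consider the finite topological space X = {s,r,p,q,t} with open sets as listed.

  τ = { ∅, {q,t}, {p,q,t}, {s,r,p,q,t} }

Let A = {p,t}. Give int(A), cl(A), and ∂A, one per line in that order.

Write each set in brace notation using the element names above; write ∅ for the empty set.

interior: largest open inside A is ∅ (from ∅)
cl via duality: int({s,r,q}) = ∅, so X∖∅ = {s,r,p,q,t}
cl∖int = {s,r,p,q,t}

int(A) = ∅
cl(A)  = {s,r,p,q,t}
∂A     = {s,r,p,q,t}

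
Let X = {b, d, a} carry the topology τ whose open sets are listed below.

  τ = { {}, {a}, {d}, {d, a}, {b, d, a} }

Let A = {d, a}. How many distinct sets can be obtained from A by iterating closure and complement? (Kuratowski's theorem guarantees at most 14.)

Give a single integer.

cl via duality: int({b}) = {}, so X∖{} = {b, d, a}
Write k for closure, c for complement:
  1. A     = {d, a}
  2. kA    = {b, d, a}
  3. cA    = {b}
  4. ckA   = {}
applying k or c yields no new set

4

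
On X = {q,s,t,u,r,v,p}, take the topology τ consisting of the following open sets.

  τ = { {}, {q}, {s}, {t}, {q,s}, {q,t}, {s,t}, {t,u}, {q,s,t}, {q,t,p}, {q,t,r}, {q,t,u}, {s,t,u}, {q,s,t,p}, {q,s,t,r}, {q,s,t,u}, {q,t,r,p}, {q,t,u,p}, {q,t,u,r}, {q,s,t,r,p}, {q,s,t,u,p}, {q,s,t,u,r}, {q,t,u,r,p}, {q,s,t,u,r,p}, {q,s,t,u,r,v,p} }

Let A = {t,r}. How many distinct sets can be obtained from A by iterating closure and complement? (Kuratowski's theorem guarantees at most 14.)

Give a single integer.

8

X∖A={q,s,u,v,p}, int(X∖A)={q,s}, hence cl(A)={t,u,r,v,p}
Orbit (k=closure, c=complement):
  1. A     = {t,r}
  2. kA    = {t,u,r,v,p}
  3. cA    = {q,s,u,v,p}
  4. ckA   = {q,s}
  5. kcA   = {q,s,u,r,v,p}
  6. kckA  = {q,s,r,v,p}
  7. ckcA  = {t}
  8. ckckA = {t,u}
(closed under both — stop)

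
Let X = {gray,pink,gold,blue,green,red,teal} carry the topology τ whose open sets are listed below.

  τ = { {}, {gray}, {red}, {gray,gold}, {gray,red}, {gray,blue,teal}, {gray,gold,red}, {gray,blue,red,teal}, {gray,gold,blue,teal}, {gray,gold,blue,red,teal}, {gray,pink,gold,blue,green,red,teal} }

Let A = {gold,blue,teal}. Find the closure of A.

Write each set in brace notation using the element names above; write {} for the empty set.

closure: X∖int(X∖A) = X∖{gray,red} = {pink,gold,blue,green,teal}

{pink,gold,blue,green,teal}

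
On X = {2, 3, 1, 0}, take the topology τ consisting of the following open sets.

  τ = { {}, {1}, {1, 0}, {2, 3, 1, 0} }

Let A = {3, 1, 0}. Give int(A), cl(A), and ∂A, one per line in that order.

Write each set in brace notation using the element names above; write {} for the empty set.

int(A) = {1, 0}
cl(A)  = {2, 3, 1, 0}
∂A     = {2, 3}

U open, U⊆A: {}, {1}, {1, 0}. int(A) = ⋃ = {1, 0}
X∖A={2}, int(X∖A)={}, hence cl(A)={2, 3, 1, 0}
∂A: remove int from cl → {2, 3}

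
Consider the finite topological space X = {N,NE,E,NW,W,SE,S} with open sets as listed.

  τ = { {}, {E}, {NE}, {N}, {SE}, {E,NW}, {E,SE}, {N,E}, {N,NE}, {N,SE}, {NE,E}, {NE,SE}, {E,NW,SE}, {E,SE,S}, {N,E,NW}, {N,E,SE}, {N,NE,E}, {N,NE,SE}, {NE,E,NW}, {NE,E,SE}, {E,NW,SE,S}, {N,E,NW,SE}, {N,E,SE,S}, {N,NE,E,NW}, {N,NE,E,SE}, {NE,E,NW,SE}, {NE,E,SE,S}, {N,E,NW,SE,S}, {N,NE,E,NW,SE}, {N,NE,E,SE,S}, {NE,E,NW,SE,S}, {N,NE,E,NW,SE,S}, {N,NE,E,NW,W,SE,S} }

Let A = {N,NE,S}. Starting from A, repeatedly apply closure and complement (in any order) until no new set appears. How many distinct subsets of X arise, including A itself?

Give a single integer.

8

complement {E,NW,W,SE}; its interior {E,NW,SE}; cl(A) = X∖{E,NW,SE} = {N,NE,W,S}
With k = closure, c = complement:
  1. A     = {N,NE,S}
  2. kA    = {N,NE,W,S}
  3. cA    = {E,NW,W,SE}
  4. ckA   = {E,NW,SE}
  5. kcA   = {E,NW,W,SE,S}
  6. ckcA  = {N,NE}
  7. kckcA = {N,NE,W}
  8. ckckcA = {E,NW,SE,S}
k, c of each give nothing new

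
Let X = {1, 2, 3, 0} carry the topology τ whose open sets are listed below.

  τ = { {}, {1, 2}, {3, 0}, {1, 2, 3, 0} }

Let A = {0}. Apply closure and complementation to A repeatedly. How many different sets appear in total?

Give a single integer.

6

closure: X∖int(X∖A) = X∖{1, 2} = {3, 0}
Let k=closure and c=complement:
  1. A     = {0}
  2. kA    = {3, 0}
  3. cA    = {1, 2, 3}
  4. ckA   = {1, 2}
  5. kcA   = {1, 2, 3, 0}
  6. ckcA  = {}
— saturated at 6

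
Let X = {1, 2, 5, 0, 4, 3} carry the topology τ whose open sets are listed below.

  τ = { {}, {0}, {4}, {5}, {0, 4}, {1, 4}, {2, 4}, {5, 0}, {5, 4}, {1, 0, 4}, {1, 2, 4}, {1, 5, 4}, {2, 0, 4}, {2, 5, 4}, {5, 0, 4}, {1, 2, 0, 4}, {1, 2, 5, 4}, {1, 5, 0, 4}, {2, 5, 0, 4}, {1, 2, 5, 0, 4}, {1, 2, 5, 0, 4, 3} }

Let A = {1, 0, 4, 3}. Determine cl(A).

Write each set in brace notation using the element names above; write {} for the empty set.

X∖A={2, 5}, int(X∖A)={5}, hence cl(A)={1, 2, 0, 4, 3}

{1, 2, 0, 4, 3}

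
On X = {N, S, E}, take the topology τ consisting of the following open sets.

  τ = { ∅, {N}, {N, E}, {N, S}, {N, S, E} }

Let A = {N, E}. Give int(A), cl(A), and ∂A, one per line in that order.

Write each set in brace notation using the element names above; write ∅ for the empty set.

opens ⊆ A: ∅, {N}, {N, E}; union → int = {N, E}
complement {S}; its interior ∅; cl(A) = X∖∅ = {N, S, E}
boundary = {N, S, E} ∖ {N, E} = {S}

int(A) = {N, E}
cl(A)  = {N, S, E}
∂A     = {S}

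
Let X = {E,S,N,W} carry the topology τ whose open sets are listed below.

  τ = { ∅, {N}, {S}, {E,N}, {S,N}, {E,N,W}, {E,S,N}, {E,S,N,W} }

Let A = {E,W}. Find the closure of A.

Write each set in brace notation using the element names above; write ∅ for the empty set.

X∖A={S,N}, int(X∖A)={S,N}, hence cl(A)={E,W}

{E,W}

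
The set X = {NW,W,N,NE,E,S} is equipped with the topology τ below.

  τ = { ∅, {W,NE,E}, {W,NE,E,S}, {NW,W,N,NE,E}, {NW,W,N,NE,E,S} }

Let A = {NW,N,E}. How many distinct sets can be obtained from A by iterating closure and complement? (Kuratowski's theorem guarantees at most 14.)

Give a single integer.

4

X∖A={W,NE,S}, int(X∖A)=∅, hence cl(A)={NW,W,N,NE,E,S}
Orbit (k=closure, c=complement):
  1. A     = {NW,N,E}
  2. kA    = {NW,W,N,NE,E,S}
  3. cA    = {W,NE,S}
  4. ckA   = ∅
(closed under both — stop)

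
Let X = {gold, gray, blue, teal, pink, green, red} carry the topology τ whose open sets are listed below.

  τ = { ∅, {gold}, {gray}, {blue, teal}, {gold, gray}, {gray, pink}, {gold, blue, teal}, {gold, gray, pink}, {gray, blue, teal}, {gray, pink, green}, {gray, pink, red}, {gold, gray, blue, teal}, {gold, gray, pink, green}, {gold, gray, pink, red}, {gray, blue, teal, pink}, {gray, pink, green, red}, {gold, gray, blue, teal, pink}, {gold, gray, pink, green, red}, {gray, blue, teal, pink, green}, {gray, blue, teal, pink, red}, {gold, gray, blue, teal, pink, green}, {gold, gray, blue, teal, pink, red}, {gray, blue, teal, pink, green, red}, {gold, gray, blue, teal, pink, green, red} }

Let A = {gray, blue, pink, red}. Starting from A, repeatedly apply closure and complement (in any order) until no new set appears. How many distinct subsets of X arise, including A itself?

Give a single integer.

complement {gold, teal, green}; its interior {gold}; cl(A) = X∖{gold} = {gray, blue, teal, pink, green, red}
With k = closure, c = complement:
  1. A     = {gray, blue, pink, red}
  2. kA    = {gray, blue, teal, pink, green, red}
  3. cA    = {gold, teal, green}
  4. ckA   = {gold}
  5. kcA   = {gold, blue, teal, green}
  6. ckcA  = {gray, pink, red}
  7. kckcA = {gray, pink, green, red}
  8. ckckcA = {gold, blue, teal}
k, c of each give nothing new

8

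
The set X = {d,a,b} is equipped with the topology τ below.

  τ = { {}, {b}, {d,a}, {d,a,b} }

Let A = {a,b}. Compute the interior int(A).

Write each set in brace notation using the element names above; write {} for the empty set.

open subsets of A: {}, {b}; so int(A) = {b}

{b}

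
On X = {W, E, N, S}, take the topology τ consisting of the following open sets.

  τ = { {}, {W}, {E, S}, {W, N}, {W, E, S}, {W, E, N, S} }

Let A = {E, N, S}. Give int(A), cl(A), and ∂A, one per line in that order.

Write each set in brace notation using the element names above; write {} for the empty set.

opens ⊆ A: {}, {E, S}; union → int = {E, S}
complement {W}; its interior {W}; cl(A) = X∖{W} = {E, N, S}
boundary = {E, N, S} ∖ {E, S} = {N}

int(A) = {E, S}
cl(A)  = {E, N, S}
∂A     = {N}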